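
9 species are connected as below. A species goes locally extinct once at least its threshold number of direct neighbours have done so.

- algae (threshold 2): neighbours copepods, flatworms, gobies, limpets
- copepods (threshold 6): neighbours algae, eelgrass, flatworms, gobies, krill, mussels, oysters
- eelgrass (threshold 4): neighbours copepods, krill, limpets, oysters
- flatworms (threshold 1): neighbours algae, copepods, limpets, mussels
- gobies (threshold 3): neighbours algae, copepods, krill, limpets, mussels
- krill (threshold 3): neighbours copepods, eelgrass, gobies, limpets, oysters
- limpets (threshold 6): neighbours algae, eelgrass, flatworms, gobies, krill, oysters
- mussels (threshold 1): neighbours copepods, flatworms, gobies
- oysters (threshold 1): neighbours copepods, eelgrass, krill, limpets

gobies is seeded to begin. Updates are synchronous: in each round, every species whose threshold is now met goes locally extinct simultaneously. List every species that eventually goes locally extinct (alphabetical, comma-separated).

Round 1 — gobies goes locally extinct (initial).
Round 2 — checking thresholds:
  algae: 1 of 4 neighbours < 2, holds.
  copepods: 1 of 7 neighbours < 6, holds.
  krill: 1 of 5 neighbours < 3, holds.
  limpets: 1 of 6 neighbours < 6, holds.
  mussels: 1 of 3 neighbours ≥ 1, goes locally extinct.
Round 3 — checking thresholds:
  algae: 1 of 4 neighbours < 2, holds.
  copepods: 2 of 7 neighbours < 6, holds.
  flatworms: 1 of 4 neighbours ≥ 1, goes locally extinct.
  krill: 1 of 5 neighbours < 3, holds.
  limpets: 1 of 6 neighbours < 6, holds.
Round 4 — checking thresholds:
  algae: 2 of 4 neighbours ≥ 2, goes locally extinct.
  copepods: 3 of 7 neighbours < 6, holds.
  krill: 1 of 5 neighbours < 3, holds.
  limpets: 2 of 6 neighbours < 6, holds.
Round 5 — no new extinctions; cascade stops.

algae, flatworms, gobies, mussels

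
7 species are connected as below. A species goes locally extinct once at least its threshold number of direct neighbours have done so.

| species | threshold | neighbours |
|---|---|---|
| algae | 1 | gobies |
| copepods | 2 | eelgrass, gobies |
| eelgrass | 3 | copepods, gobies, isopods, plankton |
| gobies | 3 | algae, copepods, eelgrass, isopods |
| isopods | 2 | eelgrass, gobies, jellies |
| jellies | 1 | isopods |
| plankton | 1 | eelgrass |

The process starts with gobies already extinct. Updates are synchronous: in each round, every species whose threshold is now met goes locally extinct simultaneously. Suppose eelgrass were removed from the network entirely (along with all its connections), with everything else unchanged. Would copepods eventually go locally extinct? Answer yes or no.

no

With eelgrass removed:
Round 1 — gobies goes locally extinct (initial).
Round 2 — checking thresholds:
  algae: 1 of 1 neighbours ≥ 1, goes locally extinct.
  copepods: 1 of 1 neighbours < 2, holds.
  isopods: 1 of 2 neighbours < 2, holds.
Round 3 — no new extinctions; cascade stops.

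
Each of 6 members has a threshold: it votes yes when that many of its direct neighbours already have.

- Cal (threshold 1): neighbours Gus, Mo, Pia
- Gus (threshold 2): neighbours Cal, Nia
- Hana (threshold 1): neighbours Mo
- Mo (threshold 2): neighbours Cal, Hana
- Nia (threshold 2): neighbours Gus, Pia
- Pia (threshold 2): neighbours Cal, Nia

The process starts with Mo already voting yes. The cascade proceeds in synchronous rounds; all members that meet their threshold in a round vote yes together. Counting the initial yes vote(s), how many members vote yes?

3

Round 1 — Mo votes yes (initial).
Round 2 — checking thresholds:
  Cal: 1 of 3 neighbours ≥ 1, votes yes.
  Hana: 1 of 1 neighbours ≥ 1, votes yes.
Round 3 — no new yes votes; cascade stops.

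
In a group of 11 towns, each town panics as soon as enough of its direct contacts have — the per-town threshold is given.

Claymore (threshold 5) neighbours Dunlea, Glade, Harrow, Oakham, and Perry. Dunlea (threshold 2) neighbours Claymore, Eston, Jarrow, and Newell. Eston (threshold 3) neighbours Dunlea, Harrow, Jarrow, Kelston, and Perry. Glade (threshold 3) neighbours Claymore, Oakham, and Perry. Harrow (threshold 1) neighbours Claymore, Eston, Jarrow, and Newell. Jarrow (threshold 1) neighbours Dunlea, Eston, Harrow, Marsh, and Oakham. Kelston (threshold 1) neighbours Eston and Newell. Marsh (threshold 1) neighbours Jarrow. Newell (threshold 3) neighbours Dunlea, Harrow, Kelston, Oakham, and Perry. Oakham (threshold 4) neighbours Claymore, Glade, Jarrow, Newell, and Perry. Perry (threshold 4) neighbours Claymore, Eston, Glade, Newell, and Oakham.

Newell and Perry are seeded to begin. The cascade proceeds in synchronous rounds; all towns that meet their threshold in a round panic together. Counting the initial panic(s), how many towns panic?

8

Round 1 — Newell, Perry panic (initial).
Round 2 — checking thresholds:
  Claymore: 1 of 5 neighbours < 5, below threshold.
  Dunlea: 1 of 4 neighbours < 2, below threshold.
  Eston: 1 of 5 neighbours < 3, below threshold.
  Glade: 1 of 3 neighbours < 3, below threshold.
  Harrow: 1 of 4 neighbours ≥ 1, panics.
  Kelston: 1 of 2 neighbours ≥ 1, panics.
  Oakham: 2 of 5 neighbours < 4, below threshold.
Round 3 — checking thresholds:
  Claymore: 2 of 5 neighbours < 5, below threshold.
  Dunlea: 1 of 4 neighbours < 2, below threshold.
  Eston: 3 of 5 neighbours ≥ 3, panics.
  Glade: 1 of 3 neighbours < 3, below threshold.
  Jarrow: 1 of 5 neighbours ≥ 1, panics.
  Oakham: 2 of 5 neighbours < 4, below threshold.
Round 4 — checking thresholds:
  Claymore: 2 of 5 neighbours < 5, below threshold.
  Dunlea: 3 of 4 neighbours ≥ 2, panics.
  Glade: 1 of 3 neighbours < 3, below threshold.
  Marsh: 1 of 1 neighbours ≥ 1, panics.
  Oakham: 3 of 5 neighbours < 4, below threshold.
Round 5 — no new panics; cascade stops.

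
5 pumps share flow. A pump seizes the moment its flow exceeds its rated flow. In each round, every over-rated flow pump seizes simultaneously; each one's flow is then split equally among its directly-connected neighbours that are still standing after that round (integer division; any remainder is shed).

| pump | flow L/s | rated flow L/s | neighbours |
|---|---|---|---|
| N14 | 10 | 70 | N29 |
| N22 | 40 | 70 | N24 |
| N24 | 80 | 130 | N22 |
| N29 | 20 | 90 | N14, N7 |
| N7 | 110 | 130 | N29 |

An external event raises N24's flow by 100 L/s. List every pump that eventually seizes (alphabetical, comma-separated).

N22, N24

Round 1 — N24 at 180 > 130. N24 seizes.
  N24 sheds 180 L/s to N22: 180 each.
    N22: 40+180 = 220 > 70
Round 2 — N22 seizes.
  N22 sheds 220 L/s: no online neighbours, lost.
No further seizures.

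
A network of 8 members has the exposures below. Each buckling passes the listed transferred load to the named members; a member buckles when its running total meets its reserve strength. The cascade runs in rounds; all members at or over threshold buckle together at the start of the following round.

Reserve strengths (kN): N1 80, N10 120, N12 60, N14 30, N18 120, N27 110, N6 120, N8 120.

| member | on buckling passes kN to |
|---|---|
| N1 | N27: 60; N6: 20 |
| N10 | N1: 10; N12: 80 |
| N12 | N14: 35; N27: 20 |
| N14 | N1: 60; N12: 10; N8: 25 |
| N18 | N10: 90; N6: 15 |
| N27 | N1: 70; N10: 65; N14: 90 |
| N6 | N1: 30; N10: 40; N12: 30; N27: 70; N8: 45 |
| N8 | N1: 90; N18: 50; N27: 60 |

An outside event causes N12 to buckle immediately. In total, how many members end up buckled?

2

Round 1 — N12 buckles (initial).
  N14: +35 → 35 ≥ 30
  N27: +20 → 20 < 110
Round 2 — N14 buckles.
  N1: +60 → 60 < 80
  N8: +25 → 25 < 120
No further bucklings.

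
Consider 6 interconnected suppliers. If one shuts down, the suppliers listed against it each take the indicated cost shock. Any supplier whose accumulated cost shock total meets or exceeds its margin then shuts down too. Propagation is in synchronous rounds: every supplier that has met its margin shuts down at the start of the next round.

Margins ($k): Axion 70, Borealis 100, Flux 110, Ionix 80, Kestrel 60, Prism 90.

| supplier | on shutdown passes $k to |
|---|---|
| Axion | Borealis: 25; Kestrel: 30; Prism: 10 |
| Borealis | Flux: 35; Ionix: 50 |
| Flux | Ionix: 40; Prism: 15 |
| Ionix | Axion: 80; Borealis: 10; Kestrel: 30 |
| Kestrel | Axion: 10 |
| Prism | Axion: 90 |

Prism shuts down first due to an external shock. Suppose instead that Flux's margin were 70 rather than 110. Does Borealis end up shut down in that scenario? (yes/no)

no

With Flux's margin at 70:
Round 1 — Prism shuts down (initial).
  Axion: +90 → 90 ≥ 70
Round 2 — Axion shuts down.
  Borealis: +25 → 25 < 100
  Kestrel: +30 → 30 < 60
No further shutdowns.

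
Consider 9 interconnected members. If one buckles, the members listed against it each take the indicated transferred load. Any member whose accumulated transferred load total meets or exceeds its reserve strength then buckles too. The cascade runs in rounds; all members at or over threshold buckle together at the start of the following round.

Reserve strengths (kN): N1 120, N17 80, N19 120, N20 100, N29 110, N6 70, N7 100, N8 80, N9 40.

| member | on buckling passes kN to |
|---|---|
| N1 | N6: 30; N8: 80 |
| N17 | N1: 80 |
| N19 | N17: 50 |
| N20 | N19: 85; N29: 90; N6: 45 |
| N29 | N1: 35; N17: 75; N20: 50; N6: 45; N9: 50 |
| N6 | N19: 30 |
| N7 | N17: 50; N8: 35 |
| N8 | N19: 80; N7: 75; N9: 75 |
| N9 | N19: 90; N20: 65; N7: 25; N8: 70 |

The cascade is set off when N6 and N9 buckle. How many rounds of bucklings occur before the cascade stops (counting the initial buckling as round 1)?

Round 1 — N6, N9 buckle (initial).
  N19: +30+90 → 120 ≥ 120
  N20: +65 → 65 < 100
  N7: +25 → 25 < 100
  N8: +70 → 70 < 80
Round 2 — N19 buckles.
  N17: +50 → 50 < 80
No further bucklings.

2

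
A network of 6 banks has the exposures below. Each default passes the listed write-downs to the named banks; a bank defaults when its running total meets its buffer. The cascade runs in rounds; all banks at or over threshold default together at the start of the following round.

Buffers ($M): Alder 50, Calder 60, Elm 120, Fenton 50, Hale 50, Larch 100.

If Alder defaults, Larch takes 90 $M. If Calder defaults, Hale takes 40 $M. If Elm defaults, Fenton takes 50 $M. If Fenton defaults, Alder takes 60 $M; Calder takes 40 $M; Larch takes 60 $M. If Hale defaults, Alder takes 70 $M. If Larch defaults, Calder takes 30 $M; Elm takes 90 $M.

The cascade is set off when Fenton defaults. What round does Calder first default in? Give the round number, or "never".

4

Round 1 — Fenton defaults (initial).
  Alder: +60 → 60 ≥ 50
  Calder: +40 → 40 < 60
  Larch: +60 → 60 < 100
Round 2 — Alder defaults.
  Larch: +90 → 150 ≥ 100
Round 3 — Larch defaults.
  Calder: +30 → 70 ≥ 60
  Elm: +90 → 90 < 120
Round 4 — Calder defaults.
  Hale: +40 → 40 < 50
No further defaults.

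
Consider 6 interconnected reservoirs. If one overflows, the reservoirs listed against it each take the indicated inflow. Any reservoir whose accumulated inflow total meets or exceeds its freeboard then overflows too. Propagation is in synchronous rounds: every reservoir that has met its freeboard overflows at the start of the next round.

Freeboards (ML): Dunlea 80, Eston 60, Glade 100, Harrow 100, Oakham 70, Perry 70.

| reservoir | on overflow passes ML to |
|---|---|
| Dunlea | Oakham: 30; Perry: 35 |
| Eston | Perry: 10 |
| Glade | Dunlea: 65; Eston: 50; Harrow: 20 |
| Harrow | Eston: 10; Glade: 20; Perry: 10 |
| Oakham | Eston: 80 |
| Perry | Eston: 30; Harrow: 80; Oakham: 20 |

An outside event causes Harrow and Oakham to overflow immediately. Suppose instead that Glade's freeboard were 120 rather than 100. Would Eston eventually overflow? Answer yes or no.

With Glade's freeboard at 120:
Round 1 — Harrow, Oakham overflow (initial).
  Eston: +10+80 → 90 ≥ 60
  Glade: +20 → 20 < 120
  Perry: +10 → 10 < 70
Round 2 — Eston overflows.
  Perry: +10 → 20 < 70
No further overflows.

yes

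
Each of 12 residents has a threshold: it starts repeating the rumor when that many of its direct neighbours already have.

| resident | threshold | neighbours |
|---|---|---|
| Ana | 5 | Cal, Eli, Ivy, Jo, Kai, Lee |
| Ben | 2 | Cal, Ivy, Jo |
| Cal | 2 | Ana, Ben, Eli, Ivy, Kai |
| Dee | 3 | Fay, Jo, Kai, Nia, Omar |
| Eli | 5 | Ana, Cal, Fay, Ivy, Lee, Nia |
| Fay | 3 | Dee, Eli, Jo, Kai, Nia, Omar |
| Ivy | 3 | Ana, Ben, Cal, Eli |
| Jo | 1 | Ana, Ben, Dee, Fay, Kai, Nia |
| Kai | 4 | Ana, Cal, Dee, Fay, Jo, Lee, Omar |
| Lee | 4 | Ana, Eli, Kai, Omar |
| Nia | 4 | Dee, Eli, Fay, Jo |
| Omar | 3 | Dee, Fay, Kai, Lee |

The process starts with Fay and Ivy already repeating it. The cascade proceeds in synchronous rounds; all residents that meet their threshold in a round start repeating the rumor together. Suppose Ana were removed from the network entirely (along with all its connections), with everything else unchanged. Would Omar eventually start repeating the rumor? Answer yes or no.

no

With Ana removed:
Round 1 — Fay, Ivy start repeating the rumor (initial).
Round 2 — checking thresholds:
  Ben: 1 of 3 neighbours < 2, holds.
  Cal: 1 of 4 neighbours < 2, holds.
  Dee: 1 of 5 neighbours < 3, holds.
  Eli: 2 of 5 neighbours < 5, holds.
  Jo: 1 of 5 neighbours ≥ 1, starts repeating the rumor.
  Kai: 1 of 6 neighbours < 4, holds.
  Nia: 1 of 4 neighbours < 4, holds.
  Omar: 1 of 4 neighbours < 3, holds.
Round 3 — checking thresholds:
  Ben: 2 of 3 neighbours ≥ 2, starts repeating the rumor.
  Cal: 1 of 4 neighbours < 2, holds.
  Dee: 2 of 5 neighbours < 3, holds.
  Eli: 2 of 5 neighbours < 5, holds.
  Kai: 2 of 6 neighbours < 4, holds.
  Nia: 2 of 4 neighbours < 4, holds.
  Omar: 1 of 4 neighbours < 3, holds.
Round 4 — checking thresholds:
  Cal: 2 of 4 neighbours ≥ 2, starts repeating the rumor.
  Dee: 2 of 5 neighbours < 3, holds.
  Eli: 2 of 5 neighbours < 5, holds.
  Kai: 2 of 6 neighbours < 4, holds.
  Nia: 2 of 4 neighbours < 4, holds.
  Omar: 1 of 4 neighbours < 3, holds.
Round 5 — no new spreads; cascade stops.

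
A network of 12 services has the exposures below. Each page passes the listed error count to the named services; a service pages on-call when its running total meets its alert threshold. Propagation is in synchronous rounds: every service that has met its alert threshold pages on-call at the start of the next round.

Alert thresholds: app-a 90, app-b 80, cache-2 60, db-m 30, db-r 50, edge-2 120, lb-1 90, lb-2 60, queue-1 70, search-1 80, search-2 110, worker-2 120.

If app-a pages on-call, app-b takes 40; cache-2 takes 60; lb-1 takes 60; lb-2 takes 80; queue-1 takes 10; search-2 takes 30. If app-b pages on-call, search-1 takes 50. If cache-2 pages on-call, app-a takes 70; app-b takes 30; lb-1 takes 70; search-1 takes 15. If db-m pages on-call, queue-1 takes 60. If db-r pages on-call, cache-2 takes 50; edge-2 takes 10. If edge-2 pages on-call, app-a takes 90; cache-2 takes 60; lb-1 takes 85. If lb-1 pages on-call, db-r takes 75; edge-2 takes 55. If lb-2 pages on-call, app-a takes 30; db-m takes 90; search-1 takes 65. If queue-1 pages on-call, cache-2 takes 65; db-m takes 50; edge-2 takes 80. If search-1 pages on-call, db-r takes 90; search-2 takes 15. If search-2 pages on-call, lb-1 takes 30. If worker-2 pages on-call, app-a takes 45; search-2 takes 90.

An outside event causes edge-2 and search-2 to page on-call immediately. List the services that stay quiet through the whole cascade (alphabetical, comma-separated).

app-b, worker-2

Round 1 — edge-2, search-2 page on-call (initial).
  app-a: +90 → 90 ≥ 90
  cache-2: +60 → 60 ≥ 60
  lb-1: +85+30 → 115 ≥ 90
Round 2 — app-a, cache-2, lb-1 page on-call.
  app-b: +40+30 → 70 < 80
  db-r: +75 → 75 ≥ 50
  lb-2: +80 → 80 ≥ 60
  queue-1: +10 → 10 < 70
  search-1: +15 → 15 < 80
Round 3 — db-r, lb-2 page on-call.
  db-m: +90 → 90 ≥ 30
  search-1: +65 → 80 ≥ 80
Round 4 — db-m, search-1 page on-call.
  queue-1: +60 → 70 ≥ 70
Round 5 — queue-1 pages on-call.
No further pages.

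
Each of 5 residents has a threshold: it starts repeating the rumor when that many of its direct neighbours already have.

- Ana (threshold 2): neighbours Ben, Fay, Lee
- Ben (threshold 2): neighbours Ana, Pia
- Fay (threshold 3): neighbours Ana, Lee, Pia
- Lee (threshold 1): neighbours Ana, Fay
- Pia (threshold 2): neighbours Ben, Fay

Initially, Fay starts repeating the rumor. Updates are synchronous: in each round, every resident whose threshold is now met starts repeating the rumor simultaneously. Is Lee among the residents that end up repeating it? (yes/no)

Round 1 — Fay starts repeating the rumor (initial).
Round 2 — checking thresholds:
  Ana: 1 of 3 neighbours < 2, below threshold.
  Lee: 1 of 2 neighbours ≥ 1, starts repeating the rumor.
  Pia: 1 of 2 neighbours < 2, below threshold.
Round 3 — checking thresholds:
  Ana: 2 of 3 neighbours ≥ 2, starts repeating the rumor.
  Pia: 1 of 2 neighbours < 2, below threshold.
Round 4 — no new spreads; cascade stops.

yes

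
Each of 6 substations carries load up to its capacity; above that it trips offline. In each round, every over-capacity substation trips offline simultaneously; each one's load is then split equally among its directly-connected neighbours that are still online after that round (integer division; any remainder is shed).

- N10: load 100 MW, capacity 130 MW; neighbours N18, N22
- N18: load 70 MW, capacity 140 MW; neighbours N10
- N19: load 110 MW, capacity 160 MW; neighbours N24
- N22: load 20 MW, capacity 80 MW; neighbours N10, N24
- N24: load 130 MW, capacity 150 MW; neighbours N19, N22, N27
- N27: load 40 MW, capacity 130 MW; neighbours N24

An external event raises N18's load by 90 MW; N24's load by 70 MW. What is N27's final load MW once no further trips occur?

106

Round 1 — N18 at 160 > 140; N24 at 200 > 150. N18, N24 trip offline.
  N18 sheds 160 MW to N10: 160 each.
    N10: 100+160 = 260 > 130
  N24 sheds 200 MW to N19, N22, N27: 66 each (2 lost).
    N19: 110+66 = 176 > 160
    N22: 20+66 = 86 > 80
    N27: 40+66 = 106 ≤ 130
Round 2 — N10, N19, N22 trip offline.
  N10 sheds 260 MW: no online neighbours, lost.
  N19 sheds 176 MW: no online neighbours, lost.
  N22 sheds 86 MW: no online neighbours, lost.
No further trips.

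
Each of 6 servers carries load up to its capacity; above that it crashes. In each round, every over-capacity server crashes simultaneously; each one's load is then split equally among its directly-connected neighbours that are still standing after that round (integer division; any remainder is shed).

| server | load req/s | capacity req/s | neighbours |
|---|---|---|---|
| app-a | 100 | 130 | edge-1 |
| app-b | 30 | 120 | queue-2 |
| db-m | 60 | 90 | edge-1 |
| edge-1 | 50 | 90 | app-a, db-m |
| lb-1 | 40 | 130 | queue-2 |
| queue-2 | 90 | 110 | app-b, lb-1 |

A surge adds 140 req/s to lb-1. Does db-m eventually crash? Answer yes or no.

no

Round 1 — lb-1 at 180 > 130. lb-1 crashes.
  lb-1 sheds 180 req/s to queue-2: 180 each.
    queue-2: 90+180 = 270 > 110
Round 2 — queue-2 crashes.
  queue-2 sheds 270 req/s to app-b: 270 each.
    app-b: 30+270 = 300 > 120
Round 3 — app-b crashes.
  app-b sheds 300 req/s: no online neighbours, lost.
No further crashes.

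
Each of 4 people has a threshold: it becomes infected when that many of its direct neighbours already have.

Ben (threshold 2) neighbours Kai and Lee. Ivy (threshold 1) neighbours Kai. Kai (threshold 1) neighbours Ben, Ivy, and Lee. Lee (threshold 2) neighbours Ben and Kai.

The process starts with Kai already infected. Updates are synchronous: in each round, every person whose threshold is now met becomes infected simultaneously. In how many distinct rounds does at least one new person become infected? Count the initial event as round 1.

2

Round 1 — Kai becomes infected (initial).
Round 2 — checking thresholds:
  Ben: 1 of 2 neighbours < 2, below threshold.
  Ivy: 1 of 1 neighbours ≥ 1, becomes infected.
  Lee: 1 of 2 neighbours < 2, below threshold.
Round 3 — no new infections; cascade stops.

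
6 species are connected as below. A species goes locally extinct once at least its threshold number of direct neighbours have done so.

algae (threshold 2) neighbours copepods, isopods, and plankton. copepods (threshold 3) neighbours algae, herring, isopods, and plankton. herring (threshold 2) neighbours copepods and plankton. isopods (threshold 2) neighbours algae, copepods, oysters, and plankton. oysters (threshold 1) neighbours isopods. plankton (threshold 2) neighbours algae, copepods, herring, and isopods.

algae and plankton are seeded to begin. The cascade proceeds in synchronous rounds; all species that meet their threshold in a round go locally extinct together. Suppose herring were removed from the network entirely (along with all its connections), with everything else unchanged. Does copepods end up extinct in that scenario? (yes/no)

yes

With herring removed:
Round 1 — algae, plankton go locally extinct (initial).
Round 2 — checking thresholds:
  copepods: 2 of 3 neighbours < 3, below threshold.
  isopods: 2 of 4 neighbours ≥ 2, goes locally extinct.
Round 3 — checking thresholds:
  copepods: 3 of 3 neighbours ≥ 3, goes locally extinct.
  oysters: 1 of 1 neighbours ≥ 1, goes locally extinct.
Round 4 — no new extinctions; cascade stops.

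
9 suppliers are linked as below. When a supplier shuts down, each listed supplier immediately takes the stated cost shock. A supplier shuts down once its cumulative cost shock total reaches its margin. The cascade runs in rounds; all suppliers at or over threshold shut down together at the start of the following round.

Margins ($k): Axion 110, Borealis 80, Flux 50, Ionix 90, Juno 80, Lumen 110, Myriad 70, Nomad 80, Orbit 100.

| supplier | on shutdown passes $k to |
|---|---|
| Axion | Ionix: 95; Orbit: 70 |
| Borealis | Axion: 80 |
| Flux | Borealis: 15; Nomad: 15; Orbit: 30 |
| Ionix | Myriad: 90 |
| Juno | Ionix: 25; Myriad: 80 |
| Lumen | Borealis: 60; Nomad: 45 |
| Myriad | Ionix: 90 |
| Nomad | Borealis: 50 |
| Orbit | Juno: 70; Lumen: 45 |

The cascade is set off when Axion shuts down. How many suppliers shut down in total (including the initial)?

Round 1 — Axion shuts down (initial).
  Ionix: +95 → 95 ≥ 90
  Orbit: +70 → 70 < 100
Round 2 — Ionix shuts down.
  Myriad: +90 → 90 ≥ 70
Round 3 — Myriad shuts down.
No further shutdowns.

3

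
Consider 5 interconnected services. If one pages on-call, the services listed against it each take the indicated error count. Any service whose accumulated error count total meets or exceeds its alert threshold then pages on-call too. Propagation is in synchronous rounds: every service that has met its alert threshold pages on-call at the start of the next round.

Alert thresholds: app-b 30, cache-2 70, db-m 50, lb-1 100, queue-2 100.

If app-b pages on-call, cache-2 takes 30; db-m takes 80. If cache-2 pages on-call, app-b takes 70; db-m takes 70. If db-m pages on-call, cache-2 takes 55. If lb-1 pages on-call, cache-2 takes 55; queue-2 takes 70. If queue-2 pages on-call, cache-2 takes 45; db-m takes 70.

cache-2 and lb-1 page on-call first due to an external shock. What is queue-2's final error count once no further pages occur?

70

Round 1 — cache-2, lb-1 page on-call (initial).
  app-b: +70 → 70 ≥ 30
  db-m: +70 → 70 ≥ 50
  queue-2: +70 → 70 < 100
Round 2 — app-b, db-m page on-call.
No further pages.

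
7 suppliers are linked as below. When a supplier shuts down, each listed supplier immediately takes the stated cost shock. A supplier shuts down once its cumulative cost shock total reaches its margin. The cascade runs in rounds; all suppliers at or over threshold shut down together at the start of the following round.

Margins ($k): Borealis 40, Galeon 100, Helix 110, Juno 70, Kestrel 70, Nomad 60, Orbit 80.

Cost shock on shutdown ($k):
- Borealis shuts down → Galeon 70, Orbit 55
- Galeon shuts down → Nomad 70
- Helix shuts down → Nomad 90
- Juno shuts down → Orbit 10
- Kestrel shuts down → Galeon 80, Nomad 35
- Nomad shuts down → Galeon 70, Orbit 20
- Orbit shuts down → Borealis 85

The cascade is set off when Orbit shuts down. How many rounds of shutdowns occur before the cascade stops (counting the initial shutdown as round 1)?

Round 1 — Orbit shuts down (initial).
  Borealis: +85 → 85 ≥ 40
Round 2 — Borealis shuts down.
  Galeon: +70 → 70 < 100
No further shutdowns.

2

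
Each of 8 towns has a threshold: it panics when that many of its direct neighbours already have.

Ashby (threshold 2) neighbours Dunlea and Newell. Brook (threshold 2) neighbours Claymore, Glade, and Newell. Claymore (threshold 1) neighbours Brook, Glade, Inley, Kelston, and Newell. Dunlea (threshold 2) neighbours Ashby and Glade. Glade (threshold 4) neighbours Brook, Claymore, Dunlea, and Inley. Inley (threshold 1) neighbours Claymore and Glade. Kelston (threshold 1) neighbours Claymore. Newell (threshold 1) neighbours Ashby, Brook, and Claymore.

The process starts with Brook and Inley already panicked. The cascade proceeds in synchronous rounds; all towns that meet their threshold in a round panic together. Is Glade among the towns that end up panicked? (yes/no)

Round 1 — Brook, Inley panic (initial).
Round 2 — checking thresholds:
  Claymore: 2 of 5 neighbours ≥ 1, panics.
  Glade: 2 of 4 neighbours < 4, holds.
  Newell: 1 of 3 neighbours ≥ 1, panics.
Round 3 — checking thresholds:
  Ashby: 1 of 2 neighbours < 2, holds.
  Glade: 3 of 4 neighbours < 4, holds.
  Kelston: 1 of 1 neighbours ≥ 1, panics.
Round 4 — no new panics; cascade stops.

no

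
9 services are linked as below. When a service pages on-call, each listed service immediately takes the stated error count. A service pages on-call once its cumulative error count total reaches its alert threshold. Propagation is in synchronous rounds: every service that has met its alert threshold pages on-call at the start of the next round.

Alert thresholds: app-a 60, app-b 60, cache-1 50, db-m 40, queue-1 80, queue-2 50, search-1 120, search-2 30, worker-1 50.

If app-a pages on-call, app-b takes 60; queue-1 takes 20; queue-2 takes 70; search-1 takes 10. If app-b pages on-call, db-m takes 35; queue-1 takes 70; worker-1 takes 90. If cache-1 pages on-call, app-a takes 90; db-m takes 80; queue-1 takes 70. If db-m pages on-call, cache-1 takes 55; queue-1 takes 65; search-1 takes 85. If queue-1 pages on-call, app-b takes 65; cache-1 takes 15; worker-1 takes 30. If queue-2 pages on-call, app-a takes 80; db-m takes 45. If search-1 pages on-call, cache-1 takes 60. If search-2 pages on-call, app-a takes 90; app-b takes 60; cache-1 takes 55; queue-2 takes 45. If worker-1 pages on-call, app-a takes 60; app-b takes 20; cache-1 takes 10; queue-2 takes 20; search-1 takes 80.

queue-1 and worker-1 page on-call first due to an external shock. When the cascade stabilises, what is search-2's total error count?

0

Round 1 — queue-1, worker-1 page on-call (initial).
  app-a: +60 → 60 ≥ 60
  app-b: +65+20 → 85 ≥ 60
  cache-1: +15+10 → 25 < 50
  queue-2: +20 → 20 < 50
  search-1: +80 → 80 < 120
Round 2 — app-a, app-b page on-call.
  db-m: +35 → 35 < 40
  queue-2: +70 → 90 ≥ 50
  search-1: +10 → 90 < 120
Round 3 — queue-2 pages on-call.
  db-m: +45 → 80 ≥ 40
Round 4 — db-m pages on-call.
  cache-1: +55 → 80 ≥ 50
  search-1: +85 → 175 ≥ 120
Round 5 — cache-1, search-1 page on-call.
No further pages.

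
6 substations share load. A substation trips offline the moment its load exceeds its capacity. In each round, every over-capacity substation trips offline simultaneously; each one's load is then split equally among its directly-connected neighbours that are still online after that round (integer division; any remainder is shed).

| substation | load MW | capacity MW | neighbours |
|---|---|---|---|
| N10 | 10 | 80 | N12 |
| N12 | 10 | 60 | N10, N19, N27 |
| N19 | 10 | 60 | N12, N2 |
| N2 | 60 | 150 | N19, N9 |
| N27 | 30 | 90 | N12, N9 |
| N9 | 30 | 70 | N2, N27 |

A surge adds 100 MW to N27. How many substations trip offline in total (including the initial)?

5

Round 1 — N27 at 130 > 90. N27 trips offline.
  N27 sheds 130 MW to N12, N9: 65 each.
    N12: 10+65 = 75 > 60
    N9: 30+65 = 95 > 70
Round 2 — N12, N9 trip offline.
  N12 sheds 75 MW to N10, N19: 37 each (1 lost).
    N10: 10+37 = 47 ≤ 80
    N19: 10+37 = 47 ≤ 60
  N9 sheds 95 MW to N2: 95 each.
    N2: 60+95 = 155 > 150
Round 3 — N2 trips offline.
  N2 sheds 155 MW to N19: 155 each.
    N19: 47+155 = 202 > 60
Round 4 — N19 trips offline.
  N19 sheds 202 MW: no online neighbours, lost.
No further trips.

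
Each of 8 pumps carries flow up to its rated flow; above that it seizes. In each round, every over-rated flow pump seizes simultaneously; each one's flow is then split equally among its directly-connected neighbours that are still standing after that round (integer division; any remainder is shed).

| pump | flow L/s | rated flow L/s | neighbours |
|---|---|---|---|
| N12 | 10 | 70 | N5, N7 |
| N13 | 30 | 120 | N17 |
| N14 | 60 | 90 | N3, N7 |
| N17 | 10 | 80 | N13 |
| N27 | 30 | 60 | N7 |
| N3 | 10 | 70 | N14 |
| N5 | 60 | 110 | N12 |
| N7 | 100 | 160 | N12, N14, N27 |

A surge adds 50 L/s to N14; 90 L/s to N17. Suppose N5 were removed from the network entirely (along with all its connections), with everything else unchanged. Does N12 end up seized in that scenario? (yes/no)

no

With N5 removed:
Round 1 — N14 at 110 > 90; N17 at 100 > 80. N14, N17 seize.
  N14 sheds 110 L/s to N3, N7: 55 each.
    N3: 10+55 = 65 ≤ 70
    N7: 100+55 = 155 ≤ 160
  N17 sheds 100 L/s to N13: 100 each.
    N13: 30+100 = 130 > 120
Round 2 — N13 seizes.
  N13 sheds 130 L/s: no online neighbours, lost.
No further seizures.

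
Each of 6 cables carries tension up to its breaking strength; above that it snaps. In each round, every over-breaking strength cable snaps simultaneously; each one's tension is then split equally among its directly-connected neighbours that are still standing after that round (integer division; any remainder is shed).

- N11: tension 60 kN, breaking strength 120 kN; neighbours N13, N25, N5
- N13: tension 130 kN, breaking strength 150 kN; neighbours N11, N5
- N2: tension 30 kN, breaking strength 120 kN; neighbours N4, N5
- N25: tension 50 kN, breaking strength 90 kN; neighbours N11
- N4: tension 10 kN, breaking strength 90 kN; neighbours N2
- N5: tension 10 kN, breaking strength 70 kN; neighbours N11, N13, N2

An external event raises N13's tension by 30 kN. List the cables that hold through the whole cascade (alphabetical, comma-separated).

N2, N4

Round 1 — N13 at 160 > 150. N13 snaps.
  N13 sheds 160 kN to N11, N5: 80 each.
    N11: 60+80 = 140 > 120
    N5: 10+80 = 90 > 70
Round 2 — N11, N5 snap.
  N11 sheds 140 kN to N25: 140 each.
    N25: 50+140 = 190 > 90
  N5 sheds 90 kN to N2: 90 each.
    N2: 30+90 = 120 ≤ 120
Round 3 — N25 snaps.
  N25 sheds 190 kN: no online neighbours, lost.
No further breaks.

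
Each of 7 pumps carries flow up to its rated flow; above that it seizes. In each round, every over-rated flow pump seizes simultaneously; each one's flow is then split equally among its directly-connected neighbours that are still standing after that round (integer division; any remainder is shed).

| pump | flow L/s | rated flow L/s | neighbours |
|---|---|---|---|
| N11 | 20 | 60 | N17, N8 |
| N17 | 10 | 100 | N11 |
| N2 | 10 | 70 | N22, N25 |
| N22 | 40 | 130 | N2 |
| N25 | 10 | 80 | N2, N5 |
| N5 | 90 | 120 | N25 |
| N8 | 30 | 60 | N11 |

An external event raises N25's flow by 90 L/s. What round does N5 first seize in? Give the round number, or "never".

2

Round 1 — N25 at 100 > 80. N25 seizes.
  N25 sheds 100 L/s to N2, N5: 50 each.
    N2: 10+50 = 60 ≤ 70
    N5: 90+50 = 140 > 120
Round 2 — N5 seizes.
  N5 sheds 140 L/s: no online neighbours, lost.
No further seizures.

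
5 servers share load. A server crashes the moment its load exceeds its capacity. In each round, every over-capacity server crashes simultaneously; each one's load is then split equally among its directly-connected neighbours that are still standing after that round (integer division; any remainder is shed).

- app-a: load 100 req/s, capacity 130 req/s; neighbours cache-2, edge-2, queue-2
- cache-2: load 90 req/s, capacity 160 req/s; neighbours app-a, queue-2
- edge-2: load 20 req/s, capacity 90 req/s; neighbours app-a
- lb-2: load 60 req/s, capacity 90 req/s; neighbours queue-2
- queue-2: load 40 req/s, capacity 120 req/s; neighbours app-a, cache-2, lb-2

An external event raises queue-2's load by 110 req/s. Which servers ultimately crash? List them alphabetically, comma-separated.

app-a, cache-2, edge-2, lb-2, queue-2

Round 1 — queue-2 at 150 > 120. queue-2 crashes.
  queue-2 sheds 150 req/s to app-a, cache-2, lb-2: 50 each.
    app-a: 100+50 = 150 > 130
    cache-2: 90+50 = 140 ≤ 160
    lb-2: 60+50 = 110 > 90
Round 2 — app-a, lb-2 crash.
  app-a sheds 150 req/s to cache-2, edge-2: 75 each.
    cache-2: 140+75 = 215 > 160
    edge-2: 20+75 = 95 > 90
  lb-2 sheds 110 req/s: no online neighbours, lost.
Round 3 — cache-2, edge-2 crash.
  cache-2 sheds 215 req/s: no online neighbours, lost.
  edge-2 sheds 95 req/s: no online neighbours, lost.
No further crashes.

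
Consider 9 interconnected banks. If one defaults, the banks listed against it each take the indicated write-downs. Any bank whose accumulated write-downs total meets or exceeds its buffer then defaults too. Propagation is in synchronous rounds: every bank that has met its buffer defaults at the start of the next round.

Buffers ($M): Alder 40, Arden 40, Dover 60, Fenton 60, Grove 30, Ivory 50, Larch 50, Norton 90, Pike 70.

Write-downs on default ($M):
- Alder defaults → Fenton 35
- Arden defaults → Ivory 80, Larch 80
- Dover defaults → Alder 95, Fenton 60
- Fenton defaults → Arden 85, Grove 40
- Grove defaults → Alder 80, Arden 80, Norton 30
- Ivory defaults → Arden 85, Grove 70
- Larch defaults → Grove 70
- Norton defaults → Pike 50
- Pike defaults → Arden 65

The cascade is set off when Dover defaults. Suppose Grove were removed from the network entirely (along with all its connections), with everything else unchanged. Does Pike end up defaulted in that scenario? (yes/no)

no

With Grove removed:
Round 1 — Dover defaults (initial).
  Alder: +95 → 95 ≥ 40
  Fenton: +60 → 60 ≥ 60
Round 2 — Alder, Fenton default.
  Arden: +85 → 85 ≥ 40
Round 3 — Arden defaults.
  Ivory: +80 → 80 ≥ 50
  Larch: +80 → 80 ≥ 50
Round 4 — Ivory, Larch default.
No further defaults.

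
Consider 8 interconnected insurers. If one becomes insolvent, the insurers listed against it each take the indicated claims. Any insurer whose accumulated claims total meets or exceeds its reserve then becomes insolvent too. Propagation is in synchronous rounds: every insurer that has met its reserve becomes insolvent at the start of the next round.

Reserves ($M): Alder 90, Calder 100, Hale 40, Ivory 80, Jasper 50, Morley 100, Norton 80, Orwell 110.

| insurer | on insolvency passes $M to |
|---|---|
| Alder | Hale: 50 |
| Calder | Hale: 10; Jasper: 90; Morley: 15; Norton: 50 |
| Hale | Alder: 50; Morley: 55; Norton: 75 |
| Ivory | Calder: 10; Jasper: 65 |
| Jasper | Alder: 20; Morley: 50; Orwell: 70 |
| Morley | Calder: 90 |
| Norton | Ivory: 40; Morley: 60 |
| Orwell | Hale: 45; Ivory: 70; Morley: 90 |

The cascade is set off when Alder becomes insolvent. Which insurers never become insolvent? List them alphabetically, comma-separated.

Round 1 — Alder becomes insolvent (initial).
  Hale: +50 → 50 ≥ 40
Round 2 — Hale becomes insolvent.
  Morley: +55 → 55 < 100
  Norton: +75 → 75 < 80
No further insolvencies.

Calder, Ivory, Jasper, Morley, Norton, Orwell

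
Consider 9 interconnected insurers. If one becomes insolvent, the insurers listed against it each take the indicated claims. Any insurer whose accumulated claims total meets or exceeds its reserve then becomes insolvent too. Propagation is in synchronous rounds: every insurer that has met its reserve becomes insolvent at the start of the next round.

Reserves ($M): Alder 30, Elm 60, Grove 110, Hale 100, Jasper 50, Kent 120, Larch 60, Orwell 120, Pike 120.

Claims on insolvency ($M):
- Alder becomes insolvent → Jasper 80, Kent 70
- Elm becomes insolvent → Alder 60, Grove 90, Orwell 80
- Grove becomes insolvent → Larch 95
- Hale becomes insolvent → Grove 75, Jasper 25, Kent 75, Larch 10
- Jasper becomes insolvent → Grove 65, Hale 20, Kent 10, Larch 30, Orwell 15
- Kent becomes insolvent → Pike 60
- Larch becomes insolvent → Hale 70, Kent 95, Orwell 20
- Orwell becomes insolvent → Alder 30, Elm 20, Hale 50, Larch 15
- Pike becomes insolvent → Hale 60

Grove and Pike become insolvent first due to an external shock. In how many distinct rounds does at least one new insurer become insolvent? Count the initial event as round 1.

Round 1 — Grove, Pike become insolvent (initial).
  Hale: +60 → 60 < 100
  Larch: +95 → 95 ≥ 60
Round 2 — Larch becomes insolvent.
  Hale: +70 → 130 ≥ 100
  Kent: +95 → 95 < 120
  Orwell: +20 → 20 < 120
Round 3 — Hale becomes insolvent.
  Jasper: +25 → 25 < 50
  Kent: +75 → 170 ≥ 120
Round 4 — Kent becomes insolvent.
No further insolvencies.

4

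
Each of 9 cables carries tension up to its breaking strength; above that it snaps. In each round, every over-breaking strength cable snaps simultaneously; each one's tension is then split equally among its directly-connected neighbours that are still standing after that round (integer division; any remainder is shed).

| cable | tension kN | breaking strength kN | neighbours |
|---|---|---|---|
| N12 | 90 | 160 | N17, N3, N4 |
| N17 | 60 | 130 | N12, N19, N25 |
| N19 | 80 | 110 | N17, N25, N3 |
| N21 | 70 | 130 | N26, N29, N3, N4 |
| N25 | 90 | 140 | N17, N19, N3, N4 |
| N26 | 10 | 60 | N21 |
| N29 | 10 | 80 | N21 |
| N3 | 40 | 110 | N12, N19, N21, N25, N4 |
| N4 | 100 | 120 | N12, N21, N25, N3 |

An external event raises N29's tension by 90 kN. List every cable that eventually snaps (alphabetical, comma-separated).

Round 1 — N29 at 100 > 80. N29 snaps.
  N29 sheds 100 kN to N21: 100 each.
    N21: 70+100 = 170 > 130
Round 2 — N21 snaps.
  N21 sheds 170 kN to N26, N3, N4: 56 each (2 lost).
    N26: 10+56 = 66 > 60
    N3: 40+56 = 96 ≤ 110
    N4: 100+56 = 156 > 120
Round 3 — N26, N4 snap.
  N26 sheds 66 kN: no online neighbours, lost.
  N4 sheds 156 kN to N12, N25, N3: 52 each.
    N12: 90+52 = 142 ≤ 160
    N25: 90+52 = 142 > 140
    N3: 96+52 = 148 > 110
Round 4 — N25, N3 snap.
  N25 sheds 142 kN to N17, N19: 71 each.
    N17: 60+71 = 131 > 130
    N19: 80+71 = 151 > 110
  N3 sheds 148 kN to N12, N19: 74 each.
    N12: 142+74 = 216 > 160
    N19: 151+74 = 225 > 110
Round 5 — N12, N17, N19 snap.
  N12 sheds 216 kN: no online neighbours, lost.
  N17 sheds 131 kN: no online neighbours, lost.
  N19 sheds 225 kN: no online neighbours, lost.
No further breaks.

N12, N17, N19, N21, N25, N26, N29, N3, N4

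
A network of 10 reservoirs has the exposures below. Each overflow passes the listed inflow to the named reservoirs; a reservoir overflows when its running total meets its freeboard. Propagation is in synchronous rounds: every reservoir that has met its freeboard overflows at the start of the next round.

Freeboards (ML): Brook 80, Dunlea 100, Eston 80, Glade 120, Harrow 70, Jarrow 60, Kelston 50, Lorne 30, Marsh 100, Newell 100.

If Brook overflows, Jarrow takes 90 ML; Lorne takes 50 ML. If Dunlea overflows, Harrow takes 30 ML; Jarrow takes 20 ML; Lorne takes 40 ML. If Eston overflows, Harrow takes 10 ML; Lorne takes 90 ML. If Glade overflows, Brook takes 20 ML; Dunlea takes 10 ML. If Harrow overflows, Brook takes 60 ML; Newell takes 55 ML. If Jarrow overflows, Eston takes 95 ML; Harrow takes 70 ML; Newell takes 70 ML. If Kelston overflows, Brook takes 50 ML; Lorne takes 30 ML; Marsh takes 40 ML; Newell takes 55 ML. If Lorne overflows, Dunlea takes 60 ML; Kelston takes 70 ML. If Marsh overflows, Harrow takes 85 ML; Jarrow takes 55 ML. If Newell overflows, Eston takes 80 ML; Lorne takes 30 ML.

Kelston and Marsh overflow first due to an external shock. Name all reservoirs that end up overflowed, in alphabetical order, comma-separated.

Round 1 — Kelston, Marsh overflow (initial).
  Brook: +50 → 50 < 80
  Harrow: +85 → 85 ≥ 70
  Jarrow: +55 → 55 < 60
  Lorne: +30 → 30 ≥ 30
  Newell: +55 → 55 < 100
Round 2 — Harrow, Lorne overflow.
  Brook: +60 → 110 ≥ 80
  Dunlea: +60 → 60 < 100
  Newell: +55 → 110 ≥ 100
Round 3 — Brook, Newell overflow.
  Eston: +80 → 80 ≥ 80
  Jarrow: +90 → 145 ≥ 60
Round 4 — Eston, Jarrow overflow.
No further overflows.

Brook, Eston, Harrow, Jarrow, Kelston, Lorne, Marsh, Newell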